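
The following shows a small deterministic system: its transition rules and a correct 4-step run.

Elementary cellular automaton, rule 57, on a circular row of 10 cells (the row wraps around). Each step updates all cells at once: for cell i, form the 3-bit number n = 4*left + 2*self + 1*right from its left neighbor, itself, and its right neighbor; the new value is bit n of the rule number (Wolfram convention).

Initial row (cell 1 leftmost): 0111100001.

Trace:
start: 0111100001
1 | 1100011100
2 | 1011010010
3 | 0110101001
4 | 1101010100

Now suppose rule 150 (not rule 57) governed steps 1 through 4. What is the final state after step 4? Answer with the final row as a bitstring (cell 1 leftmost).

(re-executing steps 1..4 under rule 150; state before step 1: 0111100001)
1 | 0011010011
2 | 1100011100
3 | 0010101011
4 | 1110101000

1110101000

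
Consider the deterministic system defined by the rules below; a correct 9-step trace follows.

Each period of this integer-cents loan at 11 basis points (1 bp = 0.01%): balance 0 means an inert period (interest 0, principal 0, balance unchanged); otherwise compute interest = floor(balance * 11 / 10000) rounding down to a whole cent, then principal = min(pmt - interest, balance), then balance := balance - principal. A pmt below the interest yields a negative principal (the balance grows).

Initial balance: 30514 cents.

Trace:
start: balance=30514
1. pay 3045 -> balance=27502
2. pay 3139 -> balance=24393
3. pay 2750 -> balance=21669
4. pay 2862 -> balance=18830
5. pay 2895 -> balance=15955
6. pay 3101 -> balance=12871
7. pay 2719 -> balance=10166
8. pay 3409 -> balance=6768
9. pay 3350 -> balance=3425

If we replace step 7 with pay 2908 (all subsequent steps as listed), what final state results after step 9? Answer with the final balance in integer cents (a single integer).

(re-executing from step 7 with the substitution; state before step 7: balance=12871)
7. pay 2908 -> balance=9977
8. pay 3409 -> balance=6578
9. pay 3350 -> balance=3235

3235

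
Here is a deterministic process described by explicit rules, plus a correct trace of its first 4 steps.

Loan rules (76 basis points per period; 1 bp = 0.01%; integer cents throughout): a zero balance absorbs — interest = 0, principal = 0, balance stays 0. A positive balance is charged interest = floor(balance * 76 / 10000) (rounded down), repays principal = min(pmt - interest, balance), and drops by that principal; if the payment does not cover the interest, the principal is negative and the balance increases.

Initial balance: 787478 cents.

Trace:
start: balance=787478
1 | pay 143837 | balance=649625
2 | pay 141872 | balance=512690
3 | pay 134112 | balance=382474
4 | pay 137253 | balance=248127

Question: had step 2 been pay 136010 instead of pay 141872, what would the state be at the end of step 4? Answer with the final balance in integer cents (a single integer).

254078

(re-executing from step 2 with the substitution; state before step 2: balance=649625)
2 | pay 136010 | balance=518552
3 | pay 134112 | balance=388380
4 | pay 137253 | balance=254078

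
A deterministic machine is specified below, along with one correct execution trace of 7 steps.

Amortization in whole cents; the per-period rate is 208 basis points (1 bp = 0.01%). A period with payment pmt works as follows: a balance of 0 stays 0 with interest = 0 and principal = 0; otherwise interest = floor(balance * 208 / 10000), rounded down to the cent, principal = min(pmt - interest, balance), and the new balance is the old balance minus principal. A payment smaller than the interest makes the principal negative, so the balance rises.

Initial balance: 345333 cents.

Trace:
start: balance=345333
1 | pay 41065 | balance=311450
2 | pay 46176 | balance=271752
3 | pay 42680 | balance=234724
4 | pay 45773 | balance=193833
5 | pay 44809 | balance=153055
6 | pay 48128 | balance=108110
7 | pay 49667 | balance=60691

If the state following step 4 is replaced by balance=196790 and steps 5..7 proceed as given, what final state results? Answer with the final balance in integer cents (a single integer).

63837

state after step 4 := balance=196790
5 | pay 44809 | balance=156074
6 | pay 48128 | balance=111192
7 | pay 49667 | balance=63837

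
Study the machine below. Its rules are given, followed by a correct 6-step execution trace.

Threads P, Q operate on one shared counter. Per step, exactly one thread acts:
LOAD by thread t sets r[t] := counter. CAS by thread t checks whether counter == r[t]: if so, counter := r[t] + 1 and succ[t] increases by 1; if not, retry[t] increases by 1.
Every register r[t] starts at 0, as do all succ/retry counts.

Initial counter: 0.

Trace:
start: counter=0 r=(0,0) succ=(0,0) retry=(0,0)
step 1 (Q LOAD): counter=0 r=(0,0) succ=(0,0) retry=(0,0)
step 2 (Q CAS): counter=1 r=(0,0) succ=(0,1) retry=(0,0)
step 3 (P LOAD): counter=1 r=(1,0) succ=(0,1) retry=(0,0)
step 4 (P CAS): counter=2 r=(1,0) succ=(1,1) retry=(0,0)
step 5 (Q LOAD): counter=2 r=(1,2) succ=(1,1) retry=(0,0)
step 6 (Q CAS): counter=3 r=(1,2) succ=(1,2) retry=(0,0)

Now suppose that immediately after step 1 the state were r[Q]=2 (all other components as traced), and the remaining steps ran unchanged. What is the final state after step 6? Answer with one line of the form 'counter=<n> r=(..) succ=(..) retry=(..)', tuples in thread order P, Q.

counter=2 r=(0,1) succ=(1,1) retry=(0,1)

state after step 1 := counter=0 r=(0,2) succ=(0,0) retry=(0,0)
step 2 (Q CAS): counter=0 r=(0,2) succ=(0,0) retry=(0,1)
step 3 (P LOAD): counter=0 r=(0,2) succ=(0,0) retry=(0,1)
step 4 (P CAS): counter=1 r=(0,2) succ=(1,0) retry=(0,1)
step 5 (Q LOAD): counter=1 r=(0,1) succ=(1,0) retry=(0,1)
step 6 (Q CAS): counter=2 r=(0,1) succ=(1,1) retry=(0,1)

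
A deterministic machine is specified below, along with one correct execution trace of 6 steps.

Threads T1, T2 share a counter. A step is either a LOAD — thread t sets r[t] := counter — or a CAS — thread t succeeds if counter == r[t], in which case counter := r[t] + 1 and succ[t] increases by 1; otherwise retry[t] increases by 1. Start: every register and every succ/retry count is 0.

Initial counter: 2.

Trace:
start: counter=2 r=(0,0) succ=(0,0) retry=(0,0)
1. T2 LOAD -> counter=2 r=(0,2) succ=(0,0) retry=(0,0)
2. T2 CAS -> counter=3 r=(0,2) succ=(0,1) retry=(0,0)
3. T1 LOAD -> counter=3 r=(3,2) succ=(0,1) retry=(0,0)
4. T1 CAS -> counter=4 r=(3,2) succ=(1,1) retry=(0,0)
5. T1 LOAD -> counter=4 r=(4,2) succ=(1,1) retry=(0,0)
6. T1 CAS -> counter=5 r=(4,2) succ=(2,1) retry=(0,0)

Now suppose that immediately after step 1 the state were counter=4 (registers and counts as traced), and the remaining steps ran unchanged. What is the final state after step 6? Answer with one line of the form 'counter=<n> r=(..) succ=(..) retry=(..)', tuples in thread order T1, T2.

state after step 1 := counter=4 r=(0,2) succ=(0,0) retry=(0,0)
2. T2 CAS -> counter=4 r=(0,2) succ=(0,0) retry=(0,1)
3. T1 LOAD -> counter=4 r=(4,2) succ=(0,0) retry=(0,1)
4. T1 CAS -> counter=5 r=(4,2) succ=(1,0) retry=(0,1)
5. T1 LOAD -> counter=5 r=(5,2) succ=(1,0) retry=(0,1)
6. T1 CAS -> counter=6 r=(5,2) succ=(2,0) retry=(0,1)

counter=6 r=(5,2) succ=(2,0) retry=(0,1)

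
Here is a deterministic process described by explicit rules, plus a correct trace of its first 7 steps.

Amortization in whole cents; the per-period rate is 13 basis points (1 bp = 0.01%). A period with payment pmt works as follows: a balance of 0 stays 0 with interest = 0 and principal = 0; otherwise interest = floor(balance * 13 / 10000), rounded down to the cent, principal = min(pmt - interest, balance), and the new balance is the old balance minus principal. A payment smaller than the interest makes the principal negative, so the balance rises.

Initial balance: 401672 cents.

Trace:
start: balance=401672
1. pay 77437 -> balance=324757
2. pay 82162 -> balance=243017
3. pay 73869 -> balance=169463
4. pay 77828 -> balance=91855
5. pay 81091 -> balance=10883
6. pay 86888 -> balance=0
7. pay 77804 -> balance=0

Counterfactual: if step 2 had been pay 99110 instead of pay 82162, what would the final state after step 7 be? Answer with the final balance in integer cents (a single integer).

0

(re-executing from step 2 with the substitution; state before step 2: balance=324757)
2. pay 99110 -> balance=226069
3. pay 73869 -> balance=152493
4. pay 77828 -> balance=74863
5. pay 81091 -> balance=0
6. pay 86888 -> balance=0
7. pay 77804 -> balance=0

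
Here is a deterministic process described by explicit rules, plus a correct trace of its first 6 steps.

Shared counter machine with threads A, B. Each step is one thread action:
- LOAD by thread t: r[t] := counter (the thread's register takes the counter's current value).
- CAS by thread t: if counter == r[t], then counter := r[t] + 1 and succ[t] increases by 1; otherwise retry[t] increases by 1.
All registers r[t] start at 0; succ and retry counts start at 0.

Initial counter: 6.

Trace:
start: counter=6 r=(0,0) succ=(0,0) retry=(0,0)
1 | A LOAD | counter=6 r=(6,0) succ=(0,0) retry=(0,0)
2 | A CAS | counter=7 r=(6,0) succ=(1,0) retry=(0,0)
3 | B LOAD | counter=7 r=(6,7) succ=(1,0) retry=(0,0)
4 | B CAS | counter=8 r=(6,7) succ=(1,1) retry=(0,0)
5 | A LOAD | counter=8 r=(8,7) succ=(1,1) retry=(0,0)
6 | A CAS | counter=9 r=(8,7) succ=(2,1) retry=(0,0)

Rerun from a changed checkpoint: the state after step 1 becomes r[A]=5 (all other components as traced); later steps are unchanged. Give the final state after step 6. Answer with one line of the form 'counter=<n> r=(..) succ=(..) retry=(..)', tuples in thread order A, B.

state after step 1 := counter=6 r=(5,0) succ=(0,0) retry=(0,0)
2 | A CAS | counter=6 r=(5,0) succ=(0,0) retry=(1,0)
3 | B LOAD | counter=6 r=(5,6) succ=(0,0) retry=(1,0)
4 | B CAS | counter=7 r=(5,6) succ=(0,1) retry=(1,0)
5 | A LOAD | counter=7 r=(7,6) succ=(0,1) retry=(1,0)
6 | A CAS | counter=8 r=(7,6) succ=(1,1) retry=(1,0)

counter=8 r=(7,6) succ=(1,1) retry=(1,0)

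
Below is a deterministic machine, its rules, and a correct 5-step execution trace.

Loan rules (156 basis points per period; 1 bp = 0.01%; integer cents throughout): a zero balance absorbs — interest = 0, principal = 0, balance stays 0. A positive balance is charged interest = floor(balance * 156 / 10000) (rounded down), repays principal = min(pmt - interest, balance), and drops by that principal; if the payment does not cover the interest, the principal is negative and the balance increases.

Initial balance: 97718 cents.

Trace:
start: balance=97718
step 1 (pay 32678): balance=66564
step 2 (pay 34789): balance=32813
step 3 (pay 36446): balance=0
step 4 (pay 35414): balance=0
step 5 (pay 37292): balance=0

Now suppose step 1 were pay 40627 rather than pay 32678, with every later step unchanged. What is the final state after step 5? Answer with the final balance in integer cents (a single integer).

0

(re-executing from step 1 with the substitution; state before step 1: balance=97718)
step 1 (pay 40627): balance=58615
step 2 (pay 34789): balance=24740
step 3 (pay 36446): balance=0
step 4 (pay 35414): balance=0
step 5 (pay 37292): balance=0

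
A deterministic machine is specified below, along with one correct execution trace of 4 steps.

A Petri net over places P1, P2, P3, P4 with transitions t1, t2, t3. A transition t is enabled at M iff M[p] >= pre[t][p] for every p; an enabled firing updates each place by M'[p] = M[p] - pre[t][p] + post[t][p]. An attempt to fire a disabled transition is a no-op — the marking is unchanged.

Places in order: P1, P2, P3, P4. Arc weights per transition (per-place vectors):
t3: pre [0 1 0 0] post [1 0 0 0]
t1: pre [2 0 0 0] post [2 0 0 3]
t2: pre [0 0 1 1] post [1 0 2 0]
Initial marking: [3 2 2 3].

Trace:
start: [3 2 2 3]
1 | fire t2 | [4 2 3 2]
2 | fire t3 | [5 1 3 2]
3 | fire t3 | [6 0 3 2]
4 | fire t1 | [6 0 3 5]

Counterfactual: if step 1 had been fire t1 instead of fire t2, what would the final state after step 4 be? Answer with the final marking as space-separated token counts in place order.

(re-executing from step 1 with the substitution; state before step 1: [3 2 2 3])
1 | fire t1 | [3 2 2 6]
2 | fire t3 | [4 1 2 6]
3 | fire t3 | [5 0 2 6]
4 | fire t1 | [5 0 2 9]

5 0 2 9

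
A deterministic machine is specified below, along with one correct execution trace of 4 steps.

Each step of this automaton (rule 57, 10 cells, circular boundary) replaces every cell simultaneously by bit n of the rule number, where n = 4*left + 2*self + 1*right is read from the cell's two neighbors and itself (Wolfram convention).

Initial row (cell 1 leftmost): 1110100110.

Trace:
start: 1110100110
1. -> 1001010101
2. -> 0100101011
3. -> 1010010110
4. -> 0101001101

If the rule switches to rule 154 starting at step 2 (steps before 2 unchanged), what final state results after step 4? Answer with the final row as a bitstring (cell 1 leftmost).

1000100101

(re-executing steps 2..4 under rule 154; state before step 2: 1001010101)
2. -> 0110000001
3. -> 0101000010
4. -> 1000100101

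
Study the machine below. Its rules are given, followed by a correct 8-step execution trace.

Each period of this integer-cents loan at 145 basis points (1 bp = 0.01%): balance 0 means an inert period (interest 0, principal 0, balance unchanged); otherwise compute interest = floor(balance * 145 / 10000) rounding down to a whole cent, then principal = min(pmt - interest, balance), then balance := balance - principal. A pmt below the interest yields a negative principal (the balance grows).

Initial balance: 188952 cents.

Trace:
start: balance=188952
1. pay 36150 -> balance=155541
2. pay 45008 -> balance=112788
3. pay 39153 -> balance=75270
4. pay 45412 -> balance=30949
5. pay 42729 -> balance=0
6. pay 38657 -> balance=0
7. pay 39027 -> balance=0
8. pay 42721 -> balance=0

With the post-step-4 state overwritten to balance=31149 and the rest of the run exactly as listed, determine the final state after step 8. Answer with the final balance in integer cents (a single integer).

0

state after step 4 := balance=31149
5. pay 42729 -> balance=0
6. pay 38657 -> balance=0
7. pay 39027 -> balance=0
8. pay 42721 -> balance=0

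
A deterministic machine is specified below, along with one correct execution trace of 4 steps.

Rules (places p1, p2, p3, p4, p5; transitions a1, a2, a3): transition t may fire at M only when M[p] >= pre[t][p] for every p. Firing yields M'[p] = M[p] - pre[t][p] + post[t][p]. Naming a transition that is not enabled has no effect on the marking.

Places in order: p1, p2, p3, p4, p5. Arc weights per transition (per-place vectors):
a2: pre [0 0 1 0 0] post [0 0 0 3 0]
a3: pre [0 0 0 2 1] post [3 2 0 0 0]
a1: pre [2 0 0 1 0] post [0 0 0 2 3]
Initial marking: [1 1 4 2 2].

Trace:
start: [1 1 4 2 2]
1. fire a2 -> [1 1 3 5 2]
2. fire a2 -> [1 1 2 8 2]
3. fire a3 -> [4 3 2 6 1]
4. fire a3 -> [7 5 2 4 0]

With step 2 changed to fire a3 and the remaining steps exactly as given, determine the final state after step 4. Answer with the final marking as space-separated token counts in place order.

7 5 3 1 0

(re-executing from step 2 with the substitution; state before step 2: [1 1 3 5 2])
2. fire a3 -> [4 3 3 3 1]
3. fire a3 -> [7 5 3 1 0]
4. fire a3 -> [7 5 3 1 0]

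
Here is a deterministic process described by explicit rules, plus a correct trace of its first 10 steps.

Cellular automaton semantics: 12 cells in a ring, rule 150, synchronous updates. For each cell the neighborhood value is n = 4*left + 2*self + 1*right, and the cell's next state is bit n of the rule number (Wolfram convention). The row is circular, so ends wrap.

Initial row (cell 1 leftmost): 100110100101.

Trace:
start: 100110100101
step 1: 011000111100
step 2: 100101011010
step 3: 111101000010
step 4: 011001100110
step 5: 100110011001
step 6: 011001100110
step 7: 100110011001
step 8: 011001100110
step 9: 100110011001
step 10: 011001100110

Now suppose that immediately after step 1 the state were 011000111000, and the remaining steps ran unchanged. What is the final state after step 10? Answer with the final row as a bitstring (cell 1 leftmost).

100010001000

state after step 1 := 011000111000
step 2: 100101010100
step 3: 111101010111
step 4: 111001010011
step 5: 110111011101
step 6: 100010001000
step 7: 110111011101
step 8: 100010001000
step 9: 110111011101
step 10: 100010001000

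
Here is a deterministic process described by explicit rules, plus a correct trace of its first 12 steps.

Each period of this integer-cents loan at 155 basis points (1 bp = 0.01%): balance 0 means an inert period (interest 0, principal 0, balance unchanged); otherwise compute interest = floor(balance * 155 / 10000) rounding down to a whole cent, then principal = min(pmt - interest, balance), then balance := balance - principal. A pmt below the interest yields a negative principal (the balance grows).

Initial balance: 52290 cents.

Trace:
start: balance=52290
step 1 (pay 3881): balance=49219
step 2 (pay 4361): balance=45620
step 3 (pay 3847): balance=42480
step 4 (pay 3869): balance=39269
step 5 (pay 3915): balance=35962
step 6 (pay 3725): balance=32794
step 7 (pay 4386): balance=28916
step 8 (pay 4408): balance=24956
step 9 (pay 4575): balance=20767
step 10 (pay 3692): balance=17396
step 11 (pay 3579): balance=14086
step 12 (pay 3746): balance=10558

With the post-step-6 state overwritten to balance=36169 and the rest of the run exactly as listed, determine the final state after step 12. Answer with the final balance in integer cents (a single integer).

14259

state after step 6 := balance=36169
step 7 (pay 4386): balance=32343
step 8 (pay 4408): balance=28436
step 9 (pay 4575): balance=24301
step 10 (pay 3692): balance=20985
step 11 (pay 3579): balance=17731
step 12 (pay 3746): balance=14259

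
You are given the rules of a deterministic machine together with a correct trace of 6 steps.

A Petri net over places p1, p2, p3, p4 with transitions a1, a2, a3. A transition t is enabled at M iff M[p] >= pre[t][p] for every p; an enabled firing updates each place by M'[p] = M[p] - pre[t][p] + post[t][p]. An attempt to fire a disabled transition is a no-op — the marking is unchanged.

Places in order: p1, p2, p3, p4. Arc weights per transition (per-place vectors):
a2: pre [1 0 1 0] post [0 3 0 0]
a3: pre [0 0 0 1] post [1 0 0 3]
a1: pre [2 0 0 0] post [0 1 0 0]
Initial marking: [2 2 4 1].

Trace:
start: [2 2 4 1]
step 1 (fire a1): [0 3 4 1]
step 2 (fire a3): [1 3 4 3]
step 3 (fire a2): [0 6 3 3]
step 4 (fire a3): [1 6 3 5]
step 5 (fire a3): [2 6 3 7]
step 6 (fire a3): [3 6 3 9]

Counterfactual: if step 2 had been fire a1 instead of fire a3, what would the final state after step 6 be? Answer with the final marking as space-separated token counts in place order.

(re-executing from step 2 with the substitution; state before step 2: [0 3 4 1])
step 2 (fire a1): [0 3 4 1]
step 3 (fire a2): [0 3 4 1]
step 4 (fire a3): [1 3 4 3]
step 5 (fire a3): [2 3 4 5]
step 6 (fire a3): [3 3 4 7]

3 3 4 7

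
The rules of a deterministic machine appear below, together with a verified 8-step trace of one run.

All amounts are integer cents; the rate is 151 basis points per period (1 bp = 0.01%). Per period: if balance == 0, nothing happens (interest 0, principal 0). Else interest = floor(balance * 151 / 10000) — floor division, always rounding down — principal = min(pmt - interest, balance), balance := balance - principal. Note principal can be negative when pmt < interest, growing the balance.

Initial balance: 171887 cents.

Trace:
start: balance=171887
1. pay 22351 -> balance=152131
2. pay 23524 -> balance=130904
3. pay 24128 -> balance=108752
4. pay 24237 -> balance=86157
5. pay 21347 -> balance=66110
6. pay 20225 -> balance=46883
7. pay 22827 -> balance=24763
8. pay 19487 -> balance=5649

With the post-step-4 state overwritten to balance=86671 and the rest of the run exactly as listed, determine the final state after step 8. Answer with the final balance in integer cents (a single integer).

state after step 4 := balance=86671
5. pay 21347 -> balance=66632
6. pay 20225 -> balance=47413
7. pay 22827 -> balance=25301
8. pay 19487 -> balance=6196

6196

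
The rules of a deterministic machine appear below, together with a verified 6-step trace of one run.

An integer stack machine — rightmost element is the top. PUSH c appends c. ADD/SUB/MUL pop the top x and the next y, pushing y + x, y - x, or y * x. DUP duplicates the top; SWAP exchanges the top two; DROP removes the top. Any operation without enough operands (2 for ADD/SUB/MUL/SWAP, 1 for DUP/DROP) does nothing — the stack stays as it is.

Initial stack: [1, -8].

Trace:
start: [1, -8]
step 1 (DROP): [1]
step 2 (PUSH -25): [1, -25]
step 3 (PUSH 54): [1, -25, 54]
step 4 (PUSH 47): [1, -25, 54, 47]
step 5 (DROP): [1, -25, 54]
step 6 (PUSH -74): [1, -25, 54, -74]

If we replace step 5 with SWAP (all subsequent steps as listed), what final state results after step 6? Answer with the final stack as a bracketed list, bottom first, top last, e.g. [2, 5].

[1, -25, 47, 54, -74]

(re-executing from step 5 with the substitution; state before step 5: [1, -25, 54, 47])
step 5 (SWAP): [1, -25, 47, 54]
step 6 (PUSH -74): [1, -25, 47, 54, -74]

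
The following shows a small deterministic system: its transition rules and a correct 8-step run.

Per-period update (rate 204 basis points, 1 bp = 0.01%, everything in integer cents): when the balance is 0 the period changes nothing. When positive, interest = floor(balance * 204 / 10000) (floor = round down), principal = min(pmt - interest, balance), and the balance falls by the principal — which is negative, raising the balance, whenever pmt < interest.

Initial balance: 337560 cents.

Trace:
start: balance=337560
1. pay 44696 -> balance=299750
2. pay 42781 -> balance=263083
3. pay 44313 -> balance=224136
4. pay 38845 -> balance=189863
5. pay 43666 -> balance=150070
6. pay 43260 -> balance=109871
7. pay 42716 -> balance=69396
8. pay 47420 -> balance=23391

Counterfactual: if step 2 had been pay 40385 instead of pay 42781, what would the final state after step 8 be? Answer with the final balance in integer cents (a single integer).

(re-executing from step 2 with the substitution; state before step 2: balance=299750)
2. pay 40385 -> balance=265479
3. pay 44313 -> balance=226581
4. pay 38845 -> balance=192358
5. pay 43666 -> balance=152616
6. pay 43260 -> balance=112469
7. pay 42716 -> balance=72047
8. pay 47420 -> balance=26096

26096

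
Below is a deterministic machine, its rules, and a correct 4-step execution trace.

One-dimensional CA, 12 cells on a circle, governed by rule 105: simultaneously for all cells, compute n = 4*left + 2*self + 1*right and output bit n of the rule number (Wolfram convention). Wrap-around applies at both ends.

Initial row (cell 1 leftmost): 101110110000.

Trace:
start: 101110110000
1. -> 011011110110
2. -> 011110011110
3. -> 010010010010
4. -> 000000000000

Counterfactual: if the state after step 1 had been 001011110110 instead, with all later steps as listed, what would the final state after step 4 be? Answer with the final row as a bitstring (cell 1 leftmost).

010110000011

state after step 1 := 001011110110
2. -> 100110011110
3. -> 000110010011
4. -> 010110000011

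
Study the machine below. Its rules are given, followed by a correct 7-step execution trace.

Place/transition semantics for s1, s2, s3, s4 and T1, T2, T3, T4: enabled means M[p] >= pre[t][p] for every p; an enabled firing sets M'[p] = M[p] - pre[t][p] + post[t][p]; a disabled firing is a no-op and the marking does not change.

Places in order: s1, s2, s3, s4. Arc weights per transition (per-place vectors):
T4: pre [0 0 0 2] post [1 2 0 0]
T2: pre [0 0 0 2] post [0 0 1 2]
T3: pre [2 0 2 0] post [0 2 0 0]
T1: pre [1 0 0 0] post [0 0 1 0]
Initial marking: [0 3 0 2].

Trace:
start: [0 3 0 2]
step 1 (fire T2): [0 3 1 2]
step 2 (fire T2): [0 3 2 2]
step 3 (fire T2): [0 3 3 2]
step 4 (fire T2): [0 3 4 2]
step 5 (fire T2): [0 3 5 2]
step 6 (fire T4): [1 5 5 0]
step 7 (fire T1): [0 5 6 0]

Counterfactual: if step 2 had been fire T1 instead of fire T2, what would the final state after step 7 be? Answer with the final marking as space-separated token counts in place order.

0 5 5 0

(re-executing from step 2 with the substitution; state before step 2: [0 3 1 2])
step 2 (fire T1): [0 3 1 2]
step 3 (fire T2): [0 3 2 2]
step 4 (fire T2): [0 3 3 2]
step 5 (fire T2): [0 3 4 2]
step 6 (fire T4): [1 5 4 0]
step 7 (fire T1): [0 5 5 0]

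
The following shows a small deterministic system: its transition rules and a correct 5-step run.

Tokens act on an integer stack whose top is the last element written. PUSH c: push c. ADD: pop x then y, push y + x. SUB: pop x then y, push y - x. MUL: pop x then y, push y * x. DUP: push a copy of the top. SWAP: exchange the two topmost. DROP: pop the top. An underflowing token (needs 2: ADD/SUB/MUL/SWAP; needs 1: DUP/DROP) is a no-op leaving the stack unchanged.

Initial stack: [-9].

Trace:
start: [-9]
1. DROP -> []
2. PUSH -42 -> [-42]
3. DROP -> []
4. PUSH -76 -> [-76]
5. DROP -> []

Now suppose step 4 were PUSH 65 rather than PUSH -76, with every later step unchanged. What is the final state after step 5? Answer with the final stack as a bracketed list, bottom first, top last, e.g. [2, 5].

[]

(re-executing from step 4 with the substitution; state before step 4: [])
4. PUSH 65 -> [65]
5. DROP -> []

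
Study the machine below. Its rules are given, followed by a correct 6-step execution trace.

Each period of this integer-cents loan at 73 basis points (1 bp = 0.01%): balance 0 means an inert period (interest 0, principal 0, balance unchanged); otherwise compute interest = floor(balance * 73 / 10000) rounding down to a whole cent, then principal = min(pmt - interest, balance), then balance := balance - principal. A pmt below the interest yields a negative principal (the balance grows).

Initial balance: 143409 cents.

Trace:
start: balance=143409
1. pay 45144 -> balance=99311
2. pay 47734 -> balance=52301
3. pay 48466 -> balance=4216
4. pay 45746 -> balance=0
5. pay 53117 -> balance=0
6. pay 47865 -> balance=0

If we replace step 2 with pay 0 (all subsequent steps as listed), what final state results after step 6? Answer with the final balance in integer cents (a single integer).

0

(re-executing from step 2 with the substitution; state before step 2: balance=99311)
2. pay 0 -> balance=100035
3. pay 48466 -> balance=52299
4. pay 45746 -> balance=6934
5. pay 53117 -> balance=0
6. pay 47865 -> balance=0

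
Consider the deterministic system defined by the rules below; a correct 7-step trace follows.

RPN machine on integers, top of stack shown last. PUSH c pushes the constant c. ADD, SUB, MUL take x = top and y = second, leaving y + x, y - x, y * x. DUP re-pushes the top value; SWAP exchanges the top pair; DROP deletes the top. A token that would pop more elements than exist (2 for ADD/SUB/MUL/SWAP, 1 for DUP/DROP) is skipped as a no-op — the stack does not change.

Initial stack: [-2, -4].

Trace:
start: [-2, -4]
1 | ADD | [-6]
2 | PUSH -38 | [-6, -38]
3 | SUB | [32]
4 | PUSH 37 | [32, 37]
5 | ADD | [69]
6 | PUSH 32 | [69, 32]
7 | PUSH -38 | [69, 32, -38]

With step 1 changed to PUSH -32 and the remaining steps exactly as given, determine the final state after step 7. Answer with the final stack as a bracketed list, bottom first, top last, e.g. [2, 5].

(re-executing from step 1 with the substitution; state before step 1: [-2, -4])
1 | PUSH -32 | [-2, -4, -32]
2 | PUSH -38 | [-2, -4, -32, -38]
3 | SUB | [-2, -4, 6]
4 | PUSH 37 | [-2, -4, 6, 37]
5 | ADD | [-2, -4, 43]
6 | PUSH 32 | [-2, -4, 43, 32]
7 | PUSH -38 | [-2, -4, 43, 32, -38]

[-2, -4, 43, 32, -38]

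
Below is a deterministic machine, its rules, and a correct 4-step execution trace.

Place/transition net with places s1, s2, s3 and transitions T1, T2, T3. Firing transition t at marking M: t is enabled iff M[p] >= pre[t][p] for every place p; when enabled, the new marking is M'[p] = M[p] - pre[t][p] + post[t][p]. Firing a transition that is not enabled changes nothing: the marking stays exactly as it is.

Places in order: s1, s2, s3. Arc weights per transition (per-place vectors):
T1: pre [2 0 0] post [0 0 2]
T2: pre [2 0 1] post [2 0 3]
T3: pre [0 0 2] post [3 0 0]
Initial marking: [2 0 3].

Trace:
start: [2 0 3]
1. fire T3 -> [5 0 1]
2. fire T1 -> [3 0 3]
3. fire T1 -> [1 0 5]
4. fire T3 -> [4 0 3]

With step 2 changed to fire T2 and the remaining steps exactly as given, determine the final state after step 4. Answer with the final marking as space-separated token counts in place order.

6 0 3

(re-executing from step 2 with the substitution; state before step 2: [5 0 1])
2. fire T2 -> [5 0 3]
3. fire T1 -> [3 0 5]
4. fire T3 -> [6 0 3]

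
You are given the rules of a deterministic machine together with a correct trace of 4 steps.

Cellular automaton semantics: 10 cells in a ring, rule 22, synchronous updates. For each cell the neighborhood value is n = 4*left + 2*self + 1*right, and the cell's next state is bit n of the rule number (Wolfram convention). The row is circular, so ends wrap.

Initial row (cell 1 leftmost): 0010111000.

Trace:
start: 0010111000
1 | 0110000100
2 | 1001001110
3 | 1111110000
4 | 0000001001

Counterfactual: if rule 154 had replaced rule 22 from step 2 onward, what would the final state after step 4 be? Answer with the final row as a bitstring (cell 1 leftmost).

(re-executing steps 2..4 under rule 154; state before step 2: 0110000100)
2 | 1101001010
3 | 1000110000
4 | 0101101001

0101101001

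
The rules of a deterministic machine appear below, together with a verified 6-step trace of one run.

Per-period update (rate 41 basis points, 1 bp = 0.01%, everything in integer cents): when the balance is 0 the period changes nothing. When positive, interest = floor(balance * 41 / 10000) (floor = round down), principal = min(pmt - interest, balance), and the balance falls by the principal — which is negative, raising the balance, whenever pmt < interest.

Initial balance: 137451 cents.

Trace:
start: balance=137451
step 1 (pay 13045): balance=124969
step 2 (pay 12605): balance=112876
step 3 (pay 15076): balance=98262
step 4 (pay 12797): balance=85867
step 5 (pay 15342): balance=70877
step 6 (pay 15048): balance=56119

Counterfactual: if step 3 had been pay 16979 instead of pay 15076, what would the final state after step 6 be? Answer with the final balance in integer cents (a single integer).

(re-executing from step 3 with the substitution; state before step 3: balance=112876)
step 3 (pay 16979): balance=96359
step 4 (pay 12797): balance=83957
step 5 (pay 15342): balance=68959
step 6 (pay 15048): balance=54193

54193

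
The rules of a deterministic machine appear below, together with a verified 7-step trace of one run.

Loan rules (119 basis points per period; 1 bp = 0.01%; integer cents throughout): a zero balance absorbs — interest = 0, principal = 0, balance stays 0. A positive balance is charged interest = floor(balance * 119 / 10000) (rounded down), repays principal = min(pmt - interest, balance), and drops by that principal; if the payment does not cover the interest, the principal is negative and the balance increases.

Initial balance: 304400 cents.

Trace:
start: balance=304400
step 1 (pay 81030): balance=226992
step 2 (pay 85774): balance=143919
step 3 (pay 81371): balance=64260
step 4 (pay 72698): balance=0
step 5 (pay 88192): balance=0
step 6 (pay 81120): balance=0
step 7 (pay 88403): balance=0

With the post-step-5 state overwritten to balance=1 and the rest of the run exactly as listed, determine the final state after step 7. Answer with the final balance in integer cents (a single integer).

state after step 5 := balance=1
step 6 (pay 81120): balance=0
step 7 (pay 88403): balance=0

0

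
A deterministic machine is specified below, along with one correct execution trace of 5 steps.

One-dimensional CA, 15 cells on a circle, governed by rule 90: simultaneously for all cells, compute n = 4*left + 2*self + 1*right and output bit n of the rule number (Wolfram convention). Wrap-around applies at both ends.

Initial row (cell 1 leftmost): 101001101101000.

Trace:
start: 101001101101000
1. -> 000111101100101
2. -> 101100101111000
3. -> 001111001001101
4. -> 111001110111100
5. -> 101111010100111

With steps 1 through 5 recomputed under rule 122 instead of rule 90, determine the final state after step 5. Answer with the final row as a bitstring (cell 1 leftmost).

(re-executing steps 1..5 under rule 122; state before step 1: 101001101101000)
1. -> 010111111110101
2. -> 101100000011010
3. -> 011110000111101
4. -> 110011001100110
5. -> 111111111111111

111111111111111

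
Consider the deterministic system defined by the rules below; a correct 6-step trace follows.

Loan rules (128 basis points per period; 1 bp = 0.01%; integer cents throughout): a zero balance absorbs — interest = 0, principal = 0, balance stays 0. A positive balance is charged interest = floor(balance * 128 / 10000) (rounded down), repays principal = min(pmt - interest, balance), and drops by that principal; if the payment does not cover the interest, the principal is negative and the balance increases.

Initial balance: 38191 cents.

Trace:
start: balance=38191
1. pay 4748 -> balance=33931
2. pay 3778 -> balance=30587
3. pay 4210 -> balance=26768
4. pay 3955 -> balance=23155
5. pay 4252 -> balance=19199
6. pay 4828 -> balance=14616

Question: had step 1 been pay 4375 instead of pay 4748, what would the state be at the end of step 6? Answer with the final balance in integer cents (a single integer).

(re-executing from step 1 with the substitution; state before step 1: balance=38191)
1. pay 4375 -> balance=34304
2. pay 3778 -> balance=30965
3. pay 4210 -> balance=27151
4. pay 3955 -> balance=23543
5. pay 4252 -> balance=19592
6. pay 4828 -> balance=15014

15014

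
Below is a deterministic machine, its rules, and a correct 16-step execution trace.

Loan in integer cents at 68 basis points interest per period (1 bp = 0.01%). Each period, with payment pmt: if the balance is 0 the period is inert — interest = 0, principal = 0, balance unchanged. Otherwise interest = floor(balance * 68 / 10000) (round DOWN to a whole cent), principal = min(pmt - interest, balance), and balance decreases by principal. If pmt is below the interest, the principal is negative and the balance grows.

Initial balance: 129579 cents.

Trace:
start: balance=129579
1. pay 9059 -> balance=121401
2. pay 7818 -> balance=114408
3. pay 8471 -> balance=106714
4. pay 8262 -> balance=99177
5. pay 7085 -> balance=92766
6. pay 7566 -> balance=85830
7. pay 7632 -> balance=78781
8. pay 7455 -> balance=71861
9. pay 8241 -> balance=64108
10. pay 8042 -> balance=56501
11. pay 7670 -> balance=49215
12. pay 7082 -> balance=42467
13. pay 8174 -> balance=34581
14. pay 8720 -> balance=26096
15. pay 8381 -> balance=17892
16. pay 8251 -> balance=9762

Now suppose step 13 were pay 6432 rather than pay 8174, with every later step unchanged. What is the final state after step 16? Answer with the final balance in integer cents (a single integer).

11539

(re-executing from step 13 with the substitution; state before step 13: balance=42467)
13. pay 6432 -> balance=36323
14. pay 8720 -> balance=27849
15. pay 8381 -> balance=19657
16. pay 8251 -> balance=11539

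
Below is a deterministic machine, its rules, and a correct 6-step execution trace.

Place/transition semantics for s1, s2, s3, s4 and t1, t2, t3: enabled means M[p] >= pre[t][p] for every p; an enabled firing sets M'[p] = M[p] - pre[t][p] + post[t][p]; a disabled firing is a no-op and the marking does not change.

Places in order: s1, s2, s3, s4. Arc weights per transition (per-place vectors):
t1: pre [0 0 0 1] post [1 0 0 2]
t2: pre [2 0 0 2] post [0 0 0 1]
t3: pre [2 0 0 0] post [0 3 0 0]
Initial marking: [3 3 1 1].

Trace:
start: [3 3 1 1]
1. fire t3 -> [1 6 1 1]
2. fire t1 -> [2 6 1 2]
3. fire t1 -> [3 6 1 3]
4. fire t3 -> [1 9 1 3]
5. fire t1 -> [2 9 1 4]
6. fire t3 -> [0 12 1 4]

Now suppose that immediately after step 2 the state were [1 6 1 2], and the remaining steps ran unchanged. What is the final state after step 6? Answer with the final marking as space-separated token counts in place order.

1 9 1 4

state after step 2 := [1 6 1 2]
3. fire t1 -> [2 6 1 3]
4. fire t3 -> [0 9 1 3]
5. fire t1 -> [1 9 1 4]
6. fire t3 -> [1 9 1 4]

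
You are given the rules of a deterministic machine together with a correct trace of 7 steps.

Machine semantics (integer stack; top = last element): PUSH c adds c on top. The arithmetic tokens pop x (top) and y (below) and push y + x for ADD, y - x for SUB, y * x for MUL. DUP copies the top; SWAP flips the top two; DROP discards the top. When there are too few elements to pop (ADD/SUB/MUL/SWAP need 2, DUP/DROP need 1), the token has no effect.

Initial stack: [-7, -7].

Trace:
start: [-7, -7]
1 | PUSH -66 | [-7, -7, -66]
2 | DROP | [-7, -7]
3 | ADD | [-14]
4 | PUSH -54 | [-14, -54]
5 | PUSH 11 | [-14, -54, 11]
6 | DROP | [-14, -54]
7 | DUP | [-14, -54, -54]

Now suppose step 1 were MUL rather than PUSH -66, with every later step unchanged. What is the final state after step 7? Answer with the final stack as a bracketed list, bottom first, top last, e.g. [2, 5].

[-54, -54]

(re-executing from step 1 with the substitution; state before step 1: [-7, -7])
1 | MUL | [49]
2 | DROP | []
3 | ADD | []
4 | PUSH -54 | [-54]
5 | PUSH 11 | [-54, 11]
6 | DROP | [-54]
7 | DUP | [-54, -54]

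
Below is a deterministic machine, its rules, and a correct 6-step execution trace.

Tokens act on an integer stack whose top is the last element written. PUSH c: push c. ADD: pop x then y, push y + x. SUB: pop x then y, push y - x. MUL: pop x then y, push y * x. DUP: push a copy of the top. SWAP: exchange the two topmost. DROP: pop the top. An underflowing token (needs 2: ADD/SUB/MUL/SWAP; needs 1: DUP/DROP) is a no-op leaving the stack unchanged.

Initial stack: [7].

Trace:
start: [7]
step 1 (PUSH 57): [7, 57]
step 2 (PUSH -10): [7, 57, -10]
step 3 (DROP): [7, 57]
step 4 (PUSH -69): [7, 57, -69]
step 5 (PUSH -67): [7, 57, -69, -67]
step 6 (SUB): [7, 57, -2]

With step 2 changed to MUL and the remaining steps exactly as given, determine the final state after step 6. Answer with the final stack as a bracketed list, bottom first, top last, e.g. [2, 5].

(re-executing from step 2 with the substitution; state before step 2: [7, 57])
step 2 (MUL): [399]
step 3 (DROP): []
step 4 (PUSH -69): [-69]
step 5 (PUSH -67): [-69, -67]
step 6 (SUB): [-2]

[-2]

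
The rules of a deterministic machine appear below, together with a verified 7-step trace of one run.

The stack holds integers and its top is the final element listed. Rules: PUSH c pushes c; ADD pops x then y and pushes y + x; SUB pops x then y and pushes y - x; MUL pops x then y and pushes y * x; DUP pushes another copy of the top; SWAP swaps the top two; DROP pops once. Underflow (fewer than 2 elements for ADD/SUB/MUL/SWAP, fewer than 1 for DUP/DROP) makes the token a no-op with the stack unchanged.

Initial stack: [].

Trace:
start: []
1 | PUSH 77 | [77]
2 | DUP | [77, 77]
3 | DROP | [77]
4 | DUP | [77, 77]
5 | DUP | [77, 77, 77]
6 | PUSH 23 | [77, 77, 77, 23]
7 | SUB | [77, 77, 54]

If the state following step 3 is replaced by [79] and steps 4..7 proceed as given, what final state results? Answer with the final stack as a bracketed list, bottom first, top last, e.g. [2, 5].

state after step 3 := [79]
4 | DUP | [79, 79]
5 | DUP | [79, 79, 79]
6 | PUSH 23 | [79, 79, 79, 23]
7 | SUB | [79, 79, 56]

[79, 79, 56]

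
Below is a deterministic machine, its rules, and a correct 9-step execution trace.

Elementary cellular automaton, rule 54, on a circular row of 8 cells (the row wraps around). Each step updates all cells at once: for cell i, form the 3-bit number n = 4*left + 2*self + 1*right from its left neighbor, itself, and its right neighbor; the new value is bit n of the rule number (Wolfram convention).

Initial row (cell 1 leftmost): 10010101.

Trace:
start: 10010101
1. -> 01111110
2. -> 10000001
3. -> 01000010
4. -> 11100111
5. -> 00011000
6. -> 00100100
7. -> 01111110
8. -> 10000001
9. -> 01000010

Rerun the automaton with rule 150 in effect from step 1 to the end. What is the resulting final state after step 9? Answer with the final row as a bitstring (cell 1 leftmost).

(re-executing steps 1..9 under rule 150; state before step 1: 10010101)
1. -> 01110100
2. -> 10100110
3. -> 10111000
4. -> 10010101
5. -> 01110100
6. -> 10100110
7. -> 10111000
8. -> 10010101
9. -> 01110100

01110100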